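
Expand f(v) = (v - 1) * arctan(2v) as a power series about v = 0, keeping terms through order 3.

Multiply each power in the prefactor through the base expansion.
f(0) = 0
f′(0) = -2
f′′(0) = 4
f′′′(0) = 16
Dividing each by k! gives the coefficients c_0, ..., c_3.

8*v^3/3 + 2*v^2 - 2*v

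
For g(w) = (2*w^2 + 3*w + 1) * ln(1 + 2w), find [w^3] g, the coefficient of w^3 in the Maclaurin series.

2/3

Shift and add copies of the series according to the polynomial's terms.
g(0) = 0
g′(0) = 2
g′′(0) = 8
g′′′(0) = 4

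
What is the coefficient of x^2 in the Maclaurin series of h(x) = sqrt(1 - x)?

-1/8

[x^0] = 1;  [x^1] = -1/2;  [x^2] = -1/8.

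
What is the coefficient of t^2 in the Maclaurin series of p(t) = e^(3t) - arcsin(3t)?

Expand each term separately and add.
So c_2 = p′′(0)/2! = 9/2.

9/2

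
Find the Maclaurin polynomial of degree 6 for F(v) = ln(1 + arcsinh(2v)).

Plug the Maclaurin series of the inner function into that of the outer and collect terms.

-256*v^6/45 + 52*v^5/15 - 4*v^4/3 + 4*v^3/3 - 2*v^2 + 2*v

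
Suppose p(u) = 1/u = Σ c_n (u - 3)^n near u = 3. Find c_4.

c_4 = p^(4)(3)/4! = 1/243.

1/243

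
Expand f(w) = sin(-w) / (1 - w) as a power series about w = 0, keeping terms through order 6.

-101*w^6/120 - 101*w^5/120 - 5*w^4/6 - 5*w^3/6 - w^2 - w

Write out both Maclaurin series and multiply, keeping only the needed powers.
[w^0] = 0;  [w^1] = -1;  [w^2] = -1;  [w^3] = -5/6;  [w^4] = -5/6;  [w^5] = -101/120;  [w^6] = -101/120.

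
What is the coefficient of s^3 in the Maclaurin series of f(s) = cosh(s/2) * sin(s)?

-1/24

Expand each factor separately, then convolve coefficients.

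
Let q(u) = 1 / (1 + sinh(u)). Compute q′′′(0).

-7

Write 1/(1+u) = 1 - u + u^2 - u^3 + ... and substitute the series for u.
The coefficient of u^3 in the expansion is -7/6, so q′′′(0) = 3! * (-7/6) = -7.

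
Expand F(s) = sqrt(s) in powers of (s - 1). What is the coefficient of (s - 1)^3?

1/16

[(s - 1)^0] = 1;  [(s - 1)^1] = 1/2;  [(s - 1)^2] = -1/8;  [(s - 1)^3] = 1/16.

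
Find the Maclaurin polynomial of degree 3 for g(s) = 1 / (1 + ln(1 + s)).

-7*s^3/3 + 3*s^2/2 - s + 1

Use the geometric series for the reciprocal, then substitute.
g(0) = 1
g′(0) = -1
g′′(0) = 3
g′′′(0) = -14
Then c_k = g^(k)(0)/k! gives each Taylor coefficient.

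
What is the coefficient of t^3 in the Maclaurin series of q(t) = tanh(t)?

-1/3

q(0) = 0
q′(0) = 1
q′′(0) = 0
q′′′(0) = -2
So c_3 = q′′′(0)/3! = -1/3.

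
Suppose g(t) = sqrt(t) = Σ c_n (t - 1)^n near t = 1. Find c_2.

-1/8

Use the known series and substitute for the argument.
[(t - 1)^0] = 1;  [(t - 1)^1] = 1/2;  [(t - 1)^2] = -1/8.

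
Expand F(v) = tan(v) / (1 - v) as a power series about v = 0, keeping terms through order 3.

4*v^3/3 + v^2 + v

Multiply the two series term by term and collect like powers.
[v^0] = 0;  [v^1] = 1;  [v^2] = 1;  [v^3] = 4/3.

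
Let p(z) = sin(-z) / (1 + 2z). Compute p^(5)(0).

Write out both Maclaurin series and multiply, keeping only the needed powers.
From the series, [z^5] p = -1841/120; multiply by 5! = 120 to get -1841.

-1841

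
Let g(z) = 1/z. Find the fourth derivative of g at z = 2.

The coefficient of (z - 2)^4 in the expansion is 1/32, so g^(4)(2) = 4! * (1/32) = 3/4.

3/4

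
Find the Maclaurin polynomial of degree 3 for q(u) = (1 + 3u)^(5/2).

135*u^3/16 + 135*u^2/8 + 15*u/2 + 1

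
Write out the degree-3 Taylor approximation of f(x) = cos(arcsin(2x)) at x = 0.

Let u equal the inner series; expand the outer function in u and truncate.
f(0) = 1
f′(0) = 0
f′′(0) = -4
f′′′(0) = 0
Dividing each by k! gives the coefficients c_0, ..., c_3.

1 - 2*x^2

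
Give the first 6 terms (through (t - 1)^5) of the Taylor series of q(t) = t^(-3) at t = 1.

-21*(t - 1)^5 + 15*(t - 1)^4 - 10*(t - 1)^3 + 6*(t - 1)^2 - 3*(t - 1) + 1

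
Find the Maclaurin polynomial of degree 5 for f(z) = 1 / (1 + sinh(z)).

-181*z^5/120 + 4*z^4/3 - 7*z^3/6 + z^2 - z + 1

Expand as Σ (-1)^k u^k with u equal to the inner function's series.
f(0) = 1
f′(0) = -1
f′′(0) = 2
f′′′(0) = -7
f^(4)(0) = 32
f^(5)(0) = -181
Then c_k = f^(k)(0)/k! gives each Taylor coefficient.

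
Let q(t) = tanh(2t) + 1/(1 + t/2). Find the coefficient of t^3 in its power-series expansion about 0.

-67/24

Add the two expansions coefficient-wise.
q(0) = 1
q′(0) = 3/2
q′′(0) = 1/2
q′′′(0) = -67/4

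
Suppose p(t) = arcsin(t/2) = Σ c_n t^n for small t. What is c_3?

p(0) = 0
p′(0) = 1/2
p′′(0) = 0
p′′′(0) = 1/8
So c_3 = p′′′(0)/3! = 1/48.

1/48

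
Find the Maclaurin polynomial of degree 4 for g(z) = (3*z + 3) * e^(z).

Distribute the polynomial across the series and collect like powers.
[z^0] = 3;  [z^1] = 6;  [z^2] = 9/2;  [z^3] = 2;  [z^4] = 5/8.

5*z^4/8 + 2*z^3 + 9*z^2/2 + 6*z + 3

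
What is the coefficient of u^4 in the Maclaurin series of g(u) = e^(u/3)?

1/1944

g(0) = 1
g′(0) = 1/3
g′′(0) = 1/9
g′′′(0) = 1/27
g^(4)(0) = 1/81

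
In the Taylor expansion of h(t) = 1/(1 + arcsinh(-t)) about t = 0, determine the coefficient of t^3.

Plug the Maclaurin series of the inner function into that of the outer and collect terms.
[t^0] = 1;  [t^1] = 1;  [t^2] = 1;  [t^3] = 5/6.

5/6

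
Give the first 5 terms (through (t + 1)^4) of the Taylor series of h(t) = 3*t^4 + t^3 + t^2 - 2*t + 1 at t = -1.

3*(t + 1)^4 - 11*(t + 1)^3 + 16*(t + 1)^2 - 13*(t + 1) + 6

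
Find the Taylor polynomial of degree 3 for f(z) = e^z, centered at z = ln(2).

(z - ln(2))^3/3 + (z - ln(2))^2 + 2*(z - ln(2)) + 2

[(z - ln(2))^0] = 2;  [(z - ln(2))^1] = 2;  [(z - ln(2))^2] = 1;  [(z - ln(2))^3] = 1/3.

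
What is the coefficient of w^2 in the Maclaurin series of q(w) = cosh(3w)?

Use the known series and substitute for the argument.
q(0) = 1
q′(0) = 0
q′′(0) = 9
Dividing each by k! gives the coefficients c_0, ..., c_2.

9/2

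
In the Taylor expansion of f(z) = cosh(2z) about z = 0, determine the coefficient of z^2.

Use the known series and substitute for the argument.
f(0) = 1
f′(0) = 0
f′′(0) = 4
The Taylor polynomial is Σ f^(k)(0)/k! · z^k.

2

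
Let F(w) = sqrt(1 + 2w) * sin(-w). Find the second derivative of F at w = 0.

Multiply the two series term by term and collect like powers.
The coefficient of w^2 in the expansion is -1, so F′′(0) = 2! * (-1) = -2.

-2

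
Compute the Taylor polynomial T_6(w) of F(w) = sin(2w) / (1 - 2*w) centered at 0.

808*w^6/15 + 404*w^5/15 + 40*w^4/3 + 20*w^3/3 + 4*w^2 + 2*w

Expand 1/(denominator) as a geometric series and multiply by the numerator's series.
F(0) = 0
F′(0) = 2
F′′(0) = 8
F′′′(0) = 40
F^(4)(0) = 320
F^(5)(0) = 3232
F^(6)(0) = 38784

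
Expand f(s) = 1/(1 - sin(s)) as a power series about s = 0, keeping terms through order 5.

Plug the Maclaurin series of the inner function into that of the outer and collect terms.
f(0) = 1
f′(0) = 1
f′′(0) = 2
f′′′(0) = 5
f^(4)(0) = 16
f^(5)(0) = 61
Then c_k = f^(k)(0)/k! gives each Taylor coefficient.

61*s^5/120 + 2*s^4/3 + 5*s^3/6 + s^2 + s + 1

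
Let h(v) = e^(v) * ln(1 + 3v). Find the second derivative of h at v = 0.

-3

Write out both Maclaurin series and multiply, keeping only the needed powers.
The coefficient of v^2 in the expansion is -3/2, so h′′(0) = 2! * (-3/2) = -3.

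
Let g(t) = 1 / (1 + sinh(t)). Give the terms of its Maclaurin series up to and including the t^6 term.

77*t^6/45 - 181*t^5/120 + 4*t^4/3 - 7*t^3/6 + t^2 - t + 1

Use the geometric series for the reciprocal, then substitute.
g(0) = 1
g′(0) = -1
g′′(0) = 2
g′′′(0) = -7
g^(4)(0) = 32
g^(5)(0) = -181
g^(6)(0) = 1232
Dividing each by k! gives the coefficients c_0, ..., c_6.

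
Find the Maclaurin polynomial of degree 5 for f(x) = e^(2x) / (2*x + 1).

Multiply the numerator's expansion by the denominator's geometric series.
f(0) = 1
f′(0) = 0
f′′(0) = 4
f′′′(0) = -16
f^(4)(0) = 144
f^(5)(0) = -1408
The Taylor polynomial is Σ f^(k)(0)/k! · x^k.

-176*x^5/15 + 6*x^4 - 8*x^3/3 + 2*x^2 + 1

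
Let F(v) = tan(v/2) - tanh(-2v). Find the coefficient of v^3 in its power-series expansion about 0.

-21/8

Add the two expansions coefficient-wise.
F(0) = 0
F′(0) = 5/2
F′′(0) = 0
F′′′(0) = -63/4
So c_3 = F′′′(0)/3! = -21/8.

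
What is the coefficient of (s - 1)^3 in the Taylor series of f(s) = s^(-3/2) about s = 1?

-35/16

[(s - 1)^0] = 1;  [(s - 1)^1] = -3/2;  [(s - 1)^2] = 15/8;  [(s - 1)^3] = -35/16.
So c_3 = f′′′(1)/3! = -35/16.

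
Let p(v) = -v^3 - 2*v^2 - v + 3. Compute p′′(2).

The coefficient of (v - 2)^2 in the expansion is -8, so p′′(2) = 2! * (-8) = -16.

-16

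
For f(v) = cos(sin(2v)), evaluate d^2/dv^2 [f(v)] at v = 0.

-4

Plug the Maclaurin series of the inner function into that of the outer and collect terms.
From the series, [v^2] f = -2; multiply by 2! = 2 to get -4.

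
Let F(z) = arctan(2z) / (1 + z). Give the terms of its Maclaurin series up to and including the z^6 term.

Write out both Maclaurin series and multiply, keeping only the needed powers.
[z^0] = 0;  [z^1] = 2;  [z^2] = -2;  [z^3] = -2/3;  [z^4] = 2/3;  [z^5] = 86/15;  [z^6] = -86/15.

-86*z^6/15 + 86*z^5/15 + 2*z^4/3 - 2*z^3/3 - 2*z^2 + 2*z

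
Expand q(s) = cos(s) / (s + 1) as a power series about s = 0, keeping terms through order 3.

Use 1/(1 - r) = Σ r^k on the denominator, then take the Cauchy product.
q(0) = 1
q′(0) = -1
q′′(0) = 1
q′′′(0) = -3
The Taylor polynomial is Σ q^(k)(0)/k! · s^k.

-s^3/2 + s^2/2 - s + 1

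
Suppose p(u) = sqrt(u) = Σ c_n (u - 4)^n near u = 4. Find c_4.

p(4) = 2
p′(4) = 1/4
p′′(4) = -1/32
p′′′(4) = 3/256
p^(4)(4) = -15/2048
The Taylor polynomial is Σ p^(k)(4)/k! · (u - 4)^k.

-5/16384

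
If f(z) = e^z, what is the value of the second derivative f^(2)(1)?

e

The coefficient of (z - 1)^2 in the expansion is e/2, so f′′(1) = 2! * (e/2) = e.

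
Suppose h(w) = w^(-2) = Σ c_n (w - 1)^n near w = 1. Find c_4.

h(1) = 1
h′(1) = -2
h′′(1) = 6
h′′′(1) = -24
h^(4)(1) = 120

5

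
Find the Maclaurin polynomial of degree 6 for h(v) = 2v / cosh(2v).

Write the quotient as an unknown series and match coefficients against numerator = denominator · series.

20*v^5/3 - 4*v^3 + 2*v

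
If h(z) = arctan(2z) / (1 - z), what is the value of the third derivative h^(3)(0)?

-4

Write out both Maclaurin series and multiply, keeping only the needed powers.
The coefficient of z^3 in the expansion is -2/3, so h′′′(0) = 3! * (-2/3) = -4.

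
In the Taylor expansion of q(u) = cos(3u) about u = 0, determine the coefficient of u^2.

-9/2

q(0) = 1
q′(0) = 0
q′′(0) = -9
So c_2 = q′′(0)/2! = -9/2.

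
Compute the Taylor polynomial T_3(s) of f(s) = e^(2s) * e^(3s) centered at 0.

Write out both Maclaurin series and multiply, keeping only the needed powers.
f(0) = 1
f′(0) = 5
f′′(0) = 25
f′′′(0) = 125
Dividing each by k! gives the coefficients c_0, ..., c_3.

125*s^3/6 + 25*s^2/2 + 5*s + 1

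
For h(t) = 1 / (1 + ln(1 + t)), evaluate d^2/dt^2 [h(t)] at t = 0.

Expand as Σ (-1)^k u^k with u equal to the inner function's series.
The coefficient of t^2 in the expansion is 3/2, so h′′(0) = 2! * (3/2) = 3.

3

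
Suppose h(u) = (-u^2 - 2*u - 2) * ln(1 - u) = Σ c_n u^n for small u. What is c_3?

8/3

Shift and add copies of the series according to the polynomial's terms.
h(0) = 0
h′(0) = 2
h′′(0) = 6
h′′′(0) = 16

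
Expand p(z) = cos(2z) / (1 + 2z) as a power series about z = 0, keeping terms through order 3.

Write out both Maclaurin series and multiply, keeping only the needed powers.
[z^0] = 1;  [z^1] = -2;  [z^2] = 2;  [z^3] = -4.

-4*z^3 + 2*z^2 - 2*z + 1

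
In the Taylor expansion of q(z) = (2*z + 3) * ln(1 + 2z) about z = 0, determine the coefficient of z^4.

-20/3

Shift and add copies of the series according to the polynomial's terms.
So c_4 = q^(4)(0)/4! = -20/3.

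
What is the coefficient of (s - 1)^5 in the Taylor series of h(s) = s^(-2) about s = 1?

-6

Compute the successive derivatives at the expansion point and divide by k!.
h(1) = 1
h′(1) = -2
h′′(1) = 6
h′′′(1) = -24
h^(4)(1) = 120
h^(5)(1) = -720
Dividing each by k! gives the coefficients c_0, ..., c_5.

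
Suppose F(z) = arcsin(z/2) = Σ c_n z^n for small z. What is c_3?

1/48

Compute the successive derivatives at the expansion point and divide by k!.
F(0) = 0
F′(0) = 1/2
F′′(0) = 0
F′′′(0) = 1/8
So c_3 = F′′′(0)/3! = 1/48.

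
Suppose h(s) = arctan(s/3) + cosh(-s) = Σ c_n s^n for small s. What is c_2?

Expand each term separately and add.
h(0) = 1
h′(0) = 1/3
h′′(0) = 1
Dividing each by k! gives the coefficients c_0, ..., c_2.

1/2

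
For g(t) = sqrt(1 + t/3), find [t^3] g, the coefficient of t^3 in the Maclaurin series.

1/432

[t^0] = 1;  [t^1] = 1/6;  [t^2] = -1/72;  [t^3] = 1/432.
So c_3 = g′′′(0)/3! = 1/432.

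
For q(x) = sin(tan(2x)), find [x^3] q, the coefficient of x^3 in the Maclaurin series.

Let u equal the inner series; expand the outer function in u and truncate.

4/3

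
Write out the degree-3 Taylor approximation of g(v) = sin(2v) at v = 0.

Compute the successive derivatives at the expansion point and divide by k!.

-4*v^3/3 + 2*v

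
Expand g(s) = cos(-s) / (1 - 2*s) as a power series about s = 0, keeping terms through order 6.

Multiply the numerator's expansion by the denominator's geometric series.
g(0) = 1
g′(0) = 2
g′′(0) = 7
g′′′(0) = 42
g^(4)(0) = 337
g^(5)(0) = 3370
g^(6)(0) = 40439
The Taylor polynomial is Σ g^(k)(0)/k! · s^k.

40439*s^6/720 + 337*s^5/12 + 337*s^4/24 + 7*s^3 + 7*s^2/2 + 2*s + 1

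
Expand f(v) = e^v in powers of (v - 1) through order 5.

Use the known series and substitute for the argument.
f(1) = e
f′(1) = e
f′′(1) = e
f′′′(1) = e
f^(4)(1) = e
f^(5)(1) = e

e*(v - 1)^5/120 + e*(v - 1)^4/24 + e*(v - 1)^3/6 + e*(v - 1)^2/2 + e*(v - 1) + e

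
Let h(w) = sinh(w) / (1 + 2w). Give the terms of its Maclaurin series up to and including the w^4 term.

Write out both Maclaurin series and multiply, keeping only the needed powers.

-25*w^4/3 + 25*w^3/6 - 2*w^2 + w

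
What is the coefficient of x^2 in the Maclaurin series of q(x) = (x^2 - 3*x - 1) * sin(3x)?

Shift and add copies of the series according to the polynomial's terms.
q(0) = 0
q′(0) = -3
q′′(0) = -18
So c_2 = q′′(0)/2! = -9.

-9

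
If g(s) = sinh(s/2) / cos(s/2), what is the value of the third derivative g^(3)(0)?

1/2

Divide the numerator series by the denominator series (power-series long division).
The coefficient of s^3 in the expansion is 1/12, so g′′′(0) = 3! * (1/12) = 1/2.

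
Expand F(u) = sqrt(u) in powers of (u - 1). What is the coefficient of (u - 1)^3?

1/16

Use the known series and substitute for the argument.
F(1) = 1
F′(1) = 1/2
F′′(1) = -1/4
F′′′(1) = 3/8
Dividing each by k! gives the coefficients c_0, ..., c_3.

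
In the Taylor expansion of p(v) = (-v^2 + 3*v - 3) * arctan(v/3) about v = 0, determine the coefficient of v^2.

Multiply each power in the prefactor through the base expansion.
[v^0] = 0;  [v^1] = -1;  [v^2] = 1.
So c_2 = p′′(0)/2! = 1.

1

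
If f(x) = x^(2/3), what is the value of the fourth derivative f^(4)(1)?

The coefficient of (x - 1)^4 in the expansion is -7/243, so f^(4)(1) = 4! * (-7/243) = -56/81.

-56/81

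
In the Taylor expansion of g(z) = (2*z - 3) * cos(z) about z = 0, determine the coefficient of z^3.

-1

Distribute the polynomial across the series and collect like powers.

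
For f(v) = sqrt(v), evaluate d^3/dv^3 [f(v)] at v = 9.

1/648

The coefficient of (v - 9)^3 in the expansion is 1/3888, so f′′′(9) = 3! * (1/3888) = 1/648.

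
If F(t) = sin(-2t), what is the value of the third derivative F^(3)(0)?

The coefficient of t^3 in the expansion is 4/3, so F′′′(0) = 3! * (4/3) = 8.

8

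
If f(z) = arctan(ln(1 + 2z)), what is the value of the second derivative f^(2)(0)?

Plug the Maclaurin series of the inner function into that of the outer and collect terms.
The coefficient of z^2 in the expansion is -2, so f′′(0) = 2! * (-2) = -4.

-4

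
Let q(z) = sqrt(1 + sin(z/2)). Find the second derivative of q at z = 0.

Compose series: expand the inner function first, then feed it into the outer expansion.
From the series, [z^2] q = -1/32; multiply by 2! = 2 to get -1/16.

-1/16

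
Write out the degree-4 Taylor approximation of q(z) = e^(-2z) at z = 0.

Compute the successive derivatives at the expansion point and divide by k!.
[z^0] = 1;  [z^1] = -2;  [z^2] = 2;  [z^3] = -4/3;  [z^4] = 2/3.

2*z^4/3 - 4*z^3/3 + 2*z^2 - 2*z + 1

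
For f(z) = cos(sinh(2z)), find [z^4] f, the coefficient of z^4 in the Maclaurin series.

Plug the Maclaurin series of the inner function into that of the outer and collect terms.
f(0) = 1
f′(0) = 0
f′′(0) = -4
f′′′(0) = 0
f^(4)(0) = -48

-2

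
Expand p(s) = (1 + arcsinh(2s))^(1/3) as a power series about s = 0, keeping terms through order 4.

-16*s^4/243 + 4*s^3/81 - 4*s^2/9 + 2*s/3 + 1

Plug the Maclaurin series of the inner function into that of the outer and collect terms.
[s^0] = 1;  [s^1] = 2/3;  [s^2] = -4/9;  [s^3] = 4/81;  [s^4] = -16/243.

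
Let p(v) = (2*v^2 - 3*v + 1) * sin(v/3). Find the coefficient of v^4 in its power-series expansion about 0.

1/54

Shift and add copies of the series according to the polynomial's terms.
p(0) = 0
p′(0) = 1/3
p′′(0) = -2
p′′′(0) = 107/27
p^(4)(0) = 4/9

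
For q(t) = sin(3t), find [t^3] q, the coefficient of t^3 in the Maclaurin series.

-9/2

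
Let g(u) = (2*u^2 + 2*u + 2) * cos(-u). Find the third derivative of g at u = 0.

Distribute the polynomial across the series and collect like powers.
The coefficient of u^3 in the expansion is -1, so g′′′(0) = 3! * (-1) = -6.

-6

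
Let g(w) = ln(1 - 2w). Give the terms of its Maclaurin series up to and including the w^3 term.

-8*w^3/3 - 2*w^2 - 2*w

g(0) = 0
g′(0) = -2
g′′(0) = -4
g′′′(0) = -16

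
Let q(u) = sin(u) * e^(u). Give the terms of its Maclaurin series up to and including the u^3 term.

u^3/3 + u^2 + u

Multiply the two series term by term and collect like powers.
q(0) = 0
q′(0) = 1
q′′(0) = 2
q′′′(0) = 2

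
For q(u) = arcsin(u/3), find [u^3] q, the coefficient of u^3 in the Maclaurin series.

q(0) = 0
q′(0) = 1/3
q′′(0) = 0
q′′′(0) = 1/27
So c_3 = q′′′(0)/3! = 1/162.

1/162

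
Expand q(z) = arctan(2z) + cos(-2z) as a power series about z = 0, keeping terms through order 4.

2*z^4/3 - 8*z^3/3 - 2*z^2 + 2*z + 1

Combine the two series term by term.
q(0) = 1
q′(0) = 2
q′′(0) = -4
q′′′(0) = -16
q^(4)(0) = 16
The Taylor polynomial is Σ q^(k)(0)/k! · z^k.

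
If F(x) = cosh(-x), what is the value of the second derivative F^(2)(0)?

1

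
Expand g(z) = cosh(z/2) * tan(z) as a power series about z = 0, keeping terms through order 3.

Multiply the two series term by term and collect like powers.
[z^0] = 0;  [z^1] = 1;  [z^2] = 0;  [z^3] = 11/24.

11*z^3/24 + z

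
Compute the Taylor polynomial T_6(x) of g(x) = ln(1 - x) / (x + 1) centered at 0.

37*x^6/60 - 47*x^5/60 + 7*x^4/12 - 5*x^3/6 + x^2/2 - x

Expand 1/(denominator) as a geometric series and multiply by the numerator's series.
g(0) = 0
g′(0) = -1
g′′(0) = 1
g′′′(0) = -5
g^(4)(0) = 14
g^(5)(0) = -94
g^(6)(0) = 444
Dividing each by k! gives the coefficients c_0, ..., c_6.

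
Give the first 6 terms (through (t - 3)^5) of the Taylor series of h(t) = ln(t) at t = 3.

h(3) = ln(3)
h′(3) = 1/3
h′′(3) = -1/9
h′′′(3) = 2/27
h^(4)(3) = -2/27
h^(5)(3) = 8/81
Dividing each by k! gives the coefficients c_0, ..., c_5.

(t - 3)^5/1215 - (t - 3)^4/324 + (t - 3)^3/81 - (t - 3)^2/18 + (t - 3)/3 + ln(3)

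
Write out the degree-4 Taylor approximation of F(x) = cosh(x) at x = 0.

x^4/24 + x^2/2 + 1

[x^0] = 1;  [x^1] = 0;  [x^2] = 1/2;  [x^3] = 0;  [x^4] = 1/24.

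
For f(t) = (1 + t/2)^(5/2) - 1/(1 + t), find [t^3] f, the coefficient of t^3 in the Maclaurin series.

Combine the two series term by term.

133/128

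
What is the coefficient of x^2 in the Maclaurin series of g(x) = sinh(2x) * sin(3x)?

Multiply the two series term by term and collect like powers.
g(0) = 0
g′(0) = 0
g′′(0) = 12
So c_2 = g′′(0)/2! = 6.

6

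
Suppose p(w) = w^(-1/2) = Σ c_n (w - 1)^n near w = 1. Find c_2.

p(1) = 1
p′(1) = -1/2
p′′(1) = 3/4
So c_2 = p′′(1)/2! = 3/8.

3/8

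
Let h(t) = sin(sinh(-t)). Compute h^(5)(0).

8

Compose series: expand the inner function first, then feed it into the outer expansion.
The coefficient of t^5 in the expansion is 1/15, so h^(5)(0) = 5! * (1/15) = 8.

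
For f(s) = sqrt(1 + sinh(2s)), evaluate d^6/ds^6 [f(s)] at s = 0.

Plug the Maclaurin series of the inner function into that of the outer and collect terms.
The coefficient of s^6 in the expansion is -2401/720, so f^(6)(0) = 6! * (-2401/720) = -2401.

-2401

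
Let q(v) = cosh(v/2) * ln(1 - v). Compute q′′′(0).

-11/4

Multiply the two series term by term and collect like powers.
The coefficient of v^3 in the expansion is -11/24, so q′′′(0) = 3! * (-11/24) = -11/4.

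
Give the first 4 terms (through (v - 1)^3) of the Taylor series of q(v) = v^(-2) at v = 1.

-4*(v - 1)^3 + 3*(v - 1)^2 - 2*(v - 1) + 1

Apply the Taylor formula c_k = f^(k)(a)/k!.
[(v - 1)^0] = 1;  [(v - 1)^1] = -2;  [(v - 1)^2] = 3;  [(v - 1)^3] = -4.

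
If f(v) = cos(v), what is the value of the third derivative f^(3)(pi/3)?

sqrt(3)/2

Use the known series and substitute for the argument.
The coefficient of (v - pi/3)^3 in the expansion is sqrt(3)/12, so f′′′(pi/3) = 3! * (sqrt(3)/12) = sqrt(3)/2.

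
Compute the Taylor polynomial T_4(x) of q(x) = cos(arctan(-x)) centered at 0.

3*x^4/8 - x^2/2 + 1

Let u equal the inner series; expand the outer function in u and truncate.
q(0) = 1
q′(0) = 0
q′′(0) = -1
q′′′(0) = 0
q^(4)(0) = 9
Dividing each by k! gives the coefficients c_0, ..., c_4.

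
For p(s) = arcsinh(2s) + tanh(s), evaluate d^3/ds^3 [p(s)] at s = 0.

-10

Expand each term separately and add.
The coefficient of s^3 in the expansion is -5/3, so p′′′(0) = 3! * (-5/3) = -10.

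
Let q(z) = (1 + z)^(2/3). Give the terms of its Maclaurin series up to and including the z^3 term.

Differentiate repeatedly and evaluate at the center.
q(0) = 1
q′(0) = 2/3
q′′(0) = -2/9
q′′′(0) = 8/27

4*z^3/81 - z^2/9 + 2*z/3 + 1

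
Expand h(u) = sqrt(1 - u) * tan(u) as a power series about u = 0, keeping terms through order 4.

Multiply the two series term by term and collect like powers.
[u^0] = 0;  [u^1] = 1;  [u^2] = -1/2;  [u^3] = 5/24;  [u^4] = -11/48.

-11*u^4/48 + 5*u^3/24 - u^2/2 + u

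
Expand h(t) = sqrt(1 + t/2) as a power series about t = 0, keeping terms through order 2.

-t^2/32 + t/4 + 1

Differentiate repeatedly and evaluate at the center.
h(0) = 1
h′(0) = 1/4
h′′(0) = -1/16
Dividing each by k! gives the coefficients c_0, ..., c_2.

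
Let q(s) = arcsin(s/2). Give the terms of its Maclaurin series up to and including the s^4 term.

s^3/48 + s/2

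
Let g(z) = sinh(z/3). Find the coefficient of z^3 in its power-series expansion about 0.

1/162

Compute the successive derivatives at the expansion point and divide by k!.
[z^0] = 0;  [z^1] = 1/3;  [z^2] = 0;  [z^3] = 1/162.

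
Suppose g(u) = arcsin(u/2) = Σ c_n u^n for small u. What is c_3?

Use the known series and substitute for the argument.
g(0) = 0
g′(0) = 1/2
g′′(0) = 0
g′′′(0) = 1/8
The Taylor polynomial is Σ g^(k)(0)/k! · u^k.

1/48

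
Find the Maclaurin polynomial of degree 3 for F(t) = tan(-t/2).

-t^3/24 - t/2

Use the known series and substitute for the argument.
F(0) = 0
F′(0) = -1/2
F′′(0) = 0
F′′′(0) = -1/4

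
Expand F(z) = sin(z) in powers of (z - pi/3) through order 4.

Compute the successive derivatives at the expansion point and divide by k!.
F(pi/3) = sqrt(3)/2
F′(pi/3) = 1/2
F′′(pi/3) = -sqrt(3)/2
F′′′(pi/3) = -1/2
F^(4)(pi/3) = sqrt(3)/2
Then c_k = F^(k)(pi/3)/k! gives each Taylor coefficient.

sqrt(3)*(z - pi/3)^4/48 - (z - pi/3)^3/12 - sqrt(3)*(z - pi/3)^2/4 + (z - pi/3)/2 + sqrt(3)/2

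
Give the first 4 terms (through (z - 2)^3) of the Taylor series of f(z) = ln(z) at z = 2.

(z - 2)^3/24 - (z - 2)^2/8 + (z - 2)/2 + ln(2)

Apply the Taylor formula c_k = f^(k)(a)/k!.
f(2) = ln(2)
f′(2) = 1/2
f′′(2) = -1/4
f′′′(2) = 1/4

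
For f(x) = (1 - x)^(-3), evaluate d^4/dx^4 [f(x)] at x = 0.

360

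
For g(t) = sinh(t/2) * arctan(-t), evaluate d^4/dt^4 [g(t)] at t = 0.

Take the Cauchy product of the two expansions.
From the series, [t^4] g = 7/48; multiply by 4! = 24 to get 7/2.

7/2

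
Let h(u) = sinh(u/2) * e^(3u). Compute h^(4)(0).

111/2

Write out both Maclaurin series and multiply, keeping only the needed powers.
From the series, [u^4] h = 37/16; multiply by 4! = 24 to get 111/2.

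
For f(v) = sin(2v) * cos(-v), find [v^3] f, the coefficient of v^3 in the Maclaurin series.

Multiply the two series term by term and collect like powers.
So c_3 = f′′′(0)/3! = -7/3.

-7/3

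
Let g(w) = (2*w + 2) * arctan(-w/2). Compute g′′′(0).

1/2

Shift and add copies of the series according to the polynomial's terms.
From the series, [w^3] g = 1/12; multiply by 3! = 6 to get 1/2.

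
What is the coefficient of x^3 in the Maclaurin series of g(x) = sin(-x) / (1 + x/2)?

-1/12

Take the Cauchy product of the two expansions.
g(0) = 0
g′(0) = -1
g′′(0) = 1
g′′′(0) = -1/2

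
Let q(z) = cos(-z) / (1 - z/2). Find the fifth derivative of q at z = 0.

Write out both Maclaurin series and multiply, keeping only the needed powers.
The coefficient of z^5 in the expansion is -1/96, so q^(5)(0) = 5! * (-1/96) = -5/4.

-5/4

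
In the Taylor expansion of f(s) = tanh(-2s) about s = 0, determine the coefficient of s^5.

-64/15

Differentiate repeatedly and evaluate at the center.
So c_5 = f^(5)(0)/5! = -64/15.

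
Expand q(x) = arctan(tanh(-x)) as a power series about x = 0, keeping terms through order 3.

2*x^3/3 - x

Plug the Maclaurin series of the inner function into that of the outer and collect terms.
[x^0] = 0;  [x^1] = -1;  [x^2] = 0;  [x^3] = 2/3.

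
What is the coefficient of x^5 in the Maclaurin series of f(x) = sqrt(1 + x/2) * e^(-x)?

1781/122880

Write out both Maclaurin series and multiply, keeping only the needed powers.
f(0) = 1
f′(0) = -3/4
f′′(0) = 7/16
f′′′(0) = -1/64
f^(4)(0) = -159/256
f^(5)(0) = 1781/1024
So c_5 = f^(5)(0)/5! = 1781/122880.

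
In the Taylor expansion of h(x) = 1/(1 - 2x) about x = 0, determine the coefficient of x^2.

4

Apply the Taylor formula c_k = f^(k)(a)/k!.
h(0) = 1
h′(0) = 2
h′′(0) = 8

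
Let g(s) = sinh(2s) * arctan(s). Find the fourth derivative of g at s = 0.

Take the Cauchy product of the two expansions.
From the series, [s^4] g = 2/3; multiply by 4! = 24 to get 16.

16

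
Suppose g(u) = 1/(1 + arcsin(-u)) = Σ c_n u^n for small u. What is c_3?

Compose series: expand the inner function first, then feed it into the outer expansion.
g(0) = 1
g′(0) = 1
g′′(0) = 2
g′′′(0) = 7
Then c_k = g^(k)(0)/k! gives each Taylor coefficient.

7/6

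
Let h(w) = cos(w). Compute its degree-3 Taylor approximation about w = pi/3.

sqrt(3)*(w - pi/3)^3/12 - (w - pi/3)^2/4 - sqrt(3)*(w - pi/3)/2 + 1/2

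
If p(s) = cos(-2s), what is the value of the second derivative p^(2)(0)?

The coefficient of s^2 in the expansion is -2, so p′′(0) = 2! * (-2) = -4.

-4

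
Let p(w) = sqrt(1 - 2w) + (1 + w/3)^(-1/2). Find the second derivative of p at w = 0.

-11/12

Add the two expansions coefficient-wise.
From the series, [w^2] p = -11/24; multiply by 2! = 2 to get -11/12.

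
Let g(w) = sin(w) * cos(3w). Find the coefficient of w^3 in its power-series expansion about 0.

-14/3

Write out both Maclaurin series and multiply, keeping only the needed powers.
[w^0] = 0;  [w^1] = 1;  [w^2] = 0;  [w^3] = -14/3.
So c_3 = g′′′(0)/3! = -14/3.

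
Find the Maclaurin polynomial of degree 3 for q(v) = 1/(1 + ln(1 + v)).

Compose series: expand the inner function first, then feed it into the outer expansion.
q(0) = 1
q′(0) = -1
q′′(0) = 3
q′′′(0) = -14

-7*v^3/3 + 3*v^2/2 - v + 1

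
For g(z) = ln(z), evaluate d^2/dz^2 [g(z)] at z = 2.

The coefficient of (z - 2)^2 in the expansion is -1/8, so g′′(2) = 2! * (-1/8) = -1/4.

-1/4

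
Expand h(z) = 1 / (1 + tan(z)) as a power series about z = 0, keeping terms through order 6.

122*z^6/45 - 32*z^5/15 + 5*z^4/3 - 4*z^3/3 + z^2 - z + 1

Expand as Σ (-1)^k u^k with u equal to the inner function's series.
[z^0] = 1;  [z^1] = -1;  [z^2] = 1;  [z^3] = -4/3;  [z^4] = 5/3;  [z^5] = -32/15;  [z^6] = 122/45.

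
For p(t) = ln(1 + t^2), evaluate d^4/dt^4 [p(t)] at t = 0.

-12

Apply the Taylor formula c_k = f^(k)(a)/k!.
From the series, [t^4] p = -1/2; multiply by 4! = 24 to get -12.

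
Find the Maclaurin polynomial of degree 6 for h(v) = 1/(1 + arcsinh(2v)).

Plug the Maclaurin series of the inner function into that of the outer and collect terms.
[v^0] = 1;  [v^1] = -2;  [v^2] = 4;  [v^3] = -20/3;  [v^4] = 32/3;  [v^5] = -92/5;  [v^6] = 1472/45.

1472*v^6/45 - 92*v^5/5 + 32*v^4/3 - 20*v^3/3 + 4*v^2 - 2*v + 1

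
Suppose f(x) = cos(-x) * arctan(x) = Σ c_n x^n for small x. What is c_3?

Take the Cauchy product of the two expansions.
f(0) = 0
f′(0) = 1
f′′(0) = 0
f′′′(0) = -5

-5/6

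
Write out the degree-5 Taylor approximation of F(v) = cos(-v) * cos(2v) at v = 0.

41*v^4/24 - 5*v^2/2 + 1

Expand each factor separately, then convolve coefficients.
F(0) = 1
F′(0) = 0
F′′(0) = -5
F′′′(0) = 0
F^(4)(0) = 41
F^(5)(0) = 0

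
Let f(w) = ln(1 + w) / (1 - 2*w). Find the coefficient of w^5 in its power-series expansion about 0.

391/30

Use 1/(1 - r) = Σ r^k on the denominator, then take the Cauchy product.
f(0) = 0
f′(0) = 1
f′′(0) = 3
f′′′(0) = 20
f^(4)(0) = 154
f^(5)(0) = 1564
So c_5 = f^(5)(0)/5! = 391/30.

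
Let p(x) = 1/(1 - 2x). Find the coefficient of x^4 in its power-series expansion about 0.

[x^0] = 1;  [x^1] = 2;  [x^2] = 4;  [x^3] = 8;  [x^4] = 16.

16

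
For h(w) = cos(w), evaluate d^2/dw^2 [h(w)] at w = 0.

From the series, [w^2] h = -1/2; multiply by 2! = 2 to get -1.

-1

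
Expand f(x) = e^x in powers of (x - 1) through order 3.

e*(x - 1)^3/6 + e*(x - 1)^2/2 + e*(x - 1) + e

f(1) = e
f′(1) = e
f′′(1) = e
f′′′(1) = e
Dividing each by k! gives the coefficients c_0, ..., c_3.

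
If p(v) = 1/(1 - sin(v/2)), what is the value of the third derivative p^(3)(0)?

Let u equal the inner series; expand the outer function in u and truncate.
From the series, [v^3] p = 5/48; multiply by 3! = 6 to get 5/8.

5/8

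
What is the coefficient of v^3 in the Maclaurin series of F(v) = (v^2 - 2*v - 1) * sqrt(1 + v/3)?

83/432

Distribute the polynomial across the series and collect like powers.
[v^0] = -1;  [v^1] = -13/6;  [v^2] = 49/72;  [v^3] = 83/432.
So c_3 = F′′′(0)/3! = 83/432.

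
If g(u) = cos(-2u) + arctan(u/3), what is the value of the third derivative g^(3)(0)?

-2/27

Combine the two series term by term.
From the series, [u^3] g = -1/81; multiply by 3! = 6 to get -2/27.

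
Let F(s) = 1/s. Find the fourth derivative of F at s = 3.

8/81

Apply the Taylor formula c_k = f^(k)(a)/k!.
The coefficient of (s - 3)^4 in the expansion is 1/243, so F^(4)(3) = 4! * (1/243) = 8/81.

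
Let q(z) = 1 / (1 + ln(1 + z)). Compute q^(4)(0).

88

Use the geometric series for the reciprocal, then substitute.
From the series, [z^4] q = 11/3; multiply by 4! = 24 to get 88.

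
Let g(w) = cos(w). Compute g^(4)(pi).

-1

Compute the successive derivatives at the expansion point and divide by k!.
From the series, [(w - pi)^4] g = -1/24; multiply by 4! = 24 to get -1.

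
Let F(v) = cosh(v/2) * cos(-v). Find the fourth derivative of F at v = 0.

-7/16

Multiply the two series term by term and collect like powers.
The coefficient of v^4 in the expansion is -7/384, so F^(4)(0) = 4! * (-7/384) = -7/16.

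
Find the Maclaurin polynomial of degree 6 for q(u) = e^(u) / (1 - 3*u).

Multiply the numerator's expansion by the denominator's geometric series.
[u^0] = 1;  [u^1] = 4;  [u^2] = 25/2;  [u^3] = 113/3;  [u^4] = 2713/24;  [u^5] = 5087/15;  [u^6] = 732529/720.

732529*u^6/720 + 5087*u^5/15 + 2713*u^4/24 + 113*u^3/3 + 25*u^2/2 + 4*u + 1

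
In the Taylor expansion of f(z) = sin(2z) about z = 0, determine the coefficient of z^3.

-4/3

f(0) = 0
f′(0) = 2
f′′(0) = 0
f′′′(0) = -8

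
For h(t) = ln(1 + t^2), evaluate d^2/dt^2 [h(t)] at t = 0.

2

The coefficient of t^2 in the expansion is 1, so h′′(0) = 2! * (1) = 2.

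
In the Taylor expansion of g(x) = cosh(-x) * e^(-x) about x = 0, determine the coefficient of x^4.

1/3

Multiply the two series term by term and collect like powers.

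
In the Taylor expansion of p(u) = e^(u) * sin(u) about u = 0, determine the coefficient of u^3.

Expand each factor separately, then convolve coefficients.
p(0) = 0
p′(0) = 1
p′′(0) = 2
p′′′(0) = 2

1/3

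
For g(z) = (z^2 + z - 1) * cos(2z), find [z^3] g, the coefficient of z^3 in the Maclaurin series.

Shift and add copies of the series according to the polynomial's terms.
So c_3 = g′′′(0)/3! = -2.

-2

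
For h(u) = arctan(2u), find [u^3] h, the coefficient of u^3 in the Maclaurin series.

Use the known series and substitute for the argument.
So c_3 = h′′′(0)/3! = -8/3.

-8/3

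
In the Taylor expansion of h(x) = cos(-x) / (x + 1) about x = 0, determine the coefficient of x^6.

389/720

Multiply the numerator's expansion by the denominator's geometric series.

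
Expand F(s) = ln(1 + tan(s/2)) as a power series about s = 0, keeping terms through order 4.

Substitute the inner expansion into the outer series and collect powers.
F(0) = 0
F′(0) = 1/2
F′′(0) = -1/4
F′′′(0) = 1/2
F^(4)(0) = -7/8

-7*s^4/192 + s^3/12 - s^2/8 + s/2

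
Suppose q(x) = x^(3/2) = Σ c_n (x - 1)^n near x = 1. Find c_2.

Use the known series and substitute for the argument.
q(1) = 1
q′(1) = 3/2
q′′(1) = 3/4
The Taylor polynomial is Σ q^(k)(1)/k! · (x - 1)^k.

3/8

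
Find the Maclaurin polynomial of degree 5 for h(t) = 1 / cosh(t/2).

Invert the denominator's series and multiply.

5*t^4/384 - t^2/8 + 1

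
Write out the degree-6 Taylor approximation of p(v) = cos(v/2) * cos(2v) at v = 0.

-8177*v^6/46080 + 353*v^4/384 - 17*v^2/8 + 1

Take the Cauchy product of the two expansions.
p(0) = 1
p′(0) = 0
p′′(0) = -17/4
p′′′(0) = 0
p^(4)(0) = 353/16
p^(5)(0) = 0
p^(6)(0) = -8177/64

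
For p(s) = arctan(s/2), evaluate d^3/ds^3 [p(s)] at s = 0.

The coefficient of s^3 in the expansion is -1/24, so p′′′(0) = 3! * (-1/24) = -1/4.

-1/4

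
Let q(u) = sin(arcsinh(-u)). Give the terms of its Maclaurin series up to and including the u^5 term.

-u^5/6 + u^3/3 - u

Plug the Maclaurin series of the inner function into that of the outer and collect terms.
q(0) = 0
q′(0) = -1
q′′(0) = 0
q′′′(0) = 2
q^(4)(0) = 0
q^(5)(0) = -20
Then c_k = q^(k)(0)/k! gives each Taylor coefficient.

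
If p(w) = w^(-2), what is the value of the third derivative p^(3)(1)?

-24

Compute the successive derivatives at the expansion point and divide by k!.
The coefficient of (w - 1)^3 in the expansion is -4, so p′′′(1) = 3! * (-4) = -24.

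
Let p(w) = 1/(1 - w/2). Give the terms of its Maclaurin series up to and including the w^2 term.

w^2/4 + w/2 + 1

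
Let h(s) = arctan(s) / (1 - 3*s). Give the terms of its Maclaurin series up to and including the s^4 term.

Expand 1/(denominator) as a geometric series and multiply by the numerator's series.
[s^0] = 0;  [s^1] = 1;  [s^2] = 3;  [s^3] = 26/3;  [s^4] = 26.

26*s^4 + 26*s^3/3 + 3*s^2 + s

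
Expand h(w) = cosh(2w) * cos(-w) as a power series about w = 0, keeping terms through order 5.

-7*w^4/24 + 3*w^2/2 + 1

Write out both Maclaurin series and multiply, keeping only the needed powers.
h(0) = 1
h′(0) = 0
h′′(0) = 3
h′′′(0) = 0
h^(4)(0) = -7
h^(5)(0) = 0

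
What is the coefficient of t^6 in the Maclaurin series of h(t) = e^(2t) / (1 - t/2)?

437/576

Write out both Maclaurin series and multiply, keeping only the needed powers.
[t^0] = 1;  [t^1] = 5/2;  [t^2] = 13/4;  [t^3] = 71/24;  [t^4] = 103/48;  [t^5] = 643/480;  [t^6] = 437/576.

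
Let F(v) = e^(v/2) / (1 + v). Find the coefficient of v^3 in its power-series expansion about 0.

Multiply the two series term by term and collect like powers.
So c_3 = F′′′(0)/3! = -29/48.

-29/48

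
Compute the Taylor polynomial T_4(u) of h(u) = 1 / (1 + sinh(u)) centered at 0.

4*u^4/3 - 7*u^3/6 + u^2 - u + 1

Write 1/(1+u) = 1 - u + u^2 - u^3 + ... and substitute the series for u.
h(0) = 1
h′(0) = -1
h′′(0) = 2
h′′′(0) = -7
h^(4)(0) = 32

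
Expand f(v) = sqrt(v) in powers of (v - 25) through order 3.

(v - 25)^3/50000 - (v - 25)^2/1000 + (v - 25)/10 + 5

f(25) = 5
f′(25) = 1/10
f′′(25) = -1/500
f′′′(25) = 3/25000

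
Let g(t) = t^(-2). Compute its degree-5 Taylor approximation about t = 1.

Compute the successive derivatives at the expansion point and divide by k!.
g(1) = 1
g′(1) = -2
g′′(1) = 6
g′′′(1) = -24
g^(4)(1) = 120
g^(5)(1) = -720
Then c_k = g^(k)(1)/k! gives each Taylor coefficient.

-6*(t - 1)^5 + 5*(t - 1)^4 - 4*(t - 1)^3 + 3*(t - 1)^2 - 2*(t - 1) + 1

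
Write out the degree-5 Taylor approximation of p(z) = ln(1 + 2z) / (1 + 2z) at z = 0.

1096*z^5/15 - 100*z^4/3 + 44*z^3/3 - 6*z^2 + 2*z

Take the Cauchy product of the two expansions.
p(0) = 0
p′(0) = 2
p′′(0) = -12
p′′′(0) = 88
p^(4)(0) = -800
p^(5)(0) = 8768
Dividing each by k! gives the coefficients c_0, ..., c_5.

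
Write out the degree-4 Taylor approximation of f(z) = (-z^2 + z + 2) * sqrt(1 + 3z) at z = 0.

Distribute the polynomial across the series and collect like powers.
f(0) = 2
f′(0) = 4
f′′(0) = -7/2
f′′′(0) = 9/2
f^(4)(0) = -675/8

-225*z^4/64 + 3*z^3/4 - 7*z^2/4 + 4*z + 2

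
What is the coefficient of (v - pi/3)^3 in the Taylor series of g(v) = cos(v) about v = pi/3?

sqrt(3)/12

g(pi/3) = 1/2
g′(pi/3) = -sqrt(3)/2
g′′(pi/3) = -1/2
g′′′(pi/3) = sqrt(3)/2
So c_3 = g′′′(pi/3)/3! = sqrt(3)/12.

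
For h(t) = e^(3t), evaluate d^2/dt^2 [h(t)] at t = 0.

9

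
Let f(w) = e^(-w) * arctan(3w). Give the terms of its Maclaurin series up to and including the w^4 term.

17*w^4/2 - 15*w^3/2 - 3*w^2 + 3*w

Write out both Maclaurin series and multiply, keeping only the needed powers.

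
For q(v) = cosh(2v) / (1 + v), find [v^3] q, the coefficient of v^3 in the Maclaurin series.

Write out both Maclaurin series and multiply, keeping only the needed powers.

-3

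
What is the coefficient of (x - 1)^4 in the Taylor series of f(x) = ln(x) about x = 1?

-1/4

Differentiate repeatedly and evaluate at the center.
f(1) = 0
f′(1) = 1
f′′(1) = -1
f′′′(1) = 2
f^(4)(1) = -6
Then c_k = f^(k)(1)/k! gives each Taylor coefficient.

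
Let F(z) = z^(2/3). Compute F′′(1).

From the series, [(z - 1)^2] F = -1/9; multiply by 2! = 2 to get -2/9.

-2/9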